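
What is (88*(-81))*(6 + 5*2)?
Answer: -114048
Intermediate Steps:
(88*(-81))*(6 + 5*2) = -7128*(6 + 10) = -7128*16 = -114048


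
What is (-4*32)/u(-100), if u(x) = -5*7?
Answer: 128/35 ≈ 3.6571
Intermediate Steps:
u(x) = -35
(-4*32)/u(-100) = -4*32/(-35) = -128*(-1/35) = 128/35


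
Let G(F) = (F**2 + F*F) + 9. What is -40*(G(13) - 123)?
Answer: -8960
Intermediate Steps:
G(F) = 9 + 2*F**2 (G(F) = (F**2 + F**2) + 9 = 2*F**2 + 9 = 9 + 2*F**2)
-40*(G(13) - 123) = -40*((9 + 2*13**2) - 123) = -40*((9 + 2*169) - 123) = -40*((9 + 338) - 123) = -40*(347 - 123) = -40*224 = -8960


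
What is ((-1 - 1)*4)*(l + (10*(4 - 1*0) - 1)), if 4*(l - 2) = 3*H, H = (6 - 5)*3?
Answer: -346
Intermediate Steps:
H = 3 (H = 1*3 = 3)
l = 17/4 (l = 2 + (3*3)/4 = 2 + (¼)*9 = 2 + 9/4 = 17/4 ≈ 4.2500)
((-1 - 1)*4)*(l + (10*(4 - 1*0) - 1)) = ((-1 - 1)*4)*(17/4 + (10*(4 - 1*0) - 1)) = (-2*4)*(17/4 + (10*(4 + 0) - 1)) = -8*(17/4 + (10*4 - 1)) = -8*(17/4 + (40 - 1)) = -8*(17/4 + 39) = -8*173/4 = -346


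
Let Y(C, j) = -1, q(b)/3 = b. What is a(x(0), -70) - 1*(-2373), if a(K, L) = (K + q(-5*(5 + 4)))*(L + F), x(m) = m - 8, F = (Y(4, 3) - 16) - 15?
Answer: 16959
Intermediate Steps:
q(b) = 3*b
F = -32 (F = (-1 - 16) - 15 = -17 - 15 = -32)
x(m) = -8 + m
a(K, L) = (-135 + K)*(-32 + L) (a(K, L) = (K + 3*(-5*(5 + 4)))*(L - 32) = (K + 3*(-5*9))*(-32 + L) = (K + 3*(-45))*(-32 + L) = (K - 135)*(-32 + L) = (-135 + K)*(-32 + L))
a(x(0), -70) - 1*(-2373) = (4320 - 135*(-70) - 32*(-8 + 0) + (-8 + 0)*(-70)) - 1*(-2373) = (4320 + 9450 - 32*(-8) - 8*(-70)) + 2373 = (4320 + 9450 + 256 + 560) + 2373 = 14586 + 2373 = 16959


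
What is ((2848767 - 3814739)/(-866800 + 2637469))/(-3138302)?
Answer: 482986/2778447032019 ≈ 1.7383e-7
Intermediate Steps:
((2848767 - 3814739)/(-866800 + 2637469))/(-3138302) = -965972/1770669*(-1/3138302) = 482986/2778447032019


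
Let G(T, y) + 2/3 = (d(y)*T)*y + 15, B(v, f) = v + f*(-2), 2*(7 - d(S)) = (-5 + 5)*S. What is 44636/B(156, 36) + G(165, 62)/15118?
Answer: 56735291/105826 ≈ 536.12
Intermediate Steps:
d(S) = 7 (d(S) = 7 - (-5 + 5)*S/2 = 7 - 0*S = 7 - 1/2*0 = 7 + 0 = 7)
B(v, f) = v - 2*f
G(T, y) = 43/3 + 7*T*y (G(T, y) = -2/3 + ((7*T)*y + 15) = -2/3 + (7*T*y + 15) = -2/3 + (15 + 7*T*y) = 43/3 + 7*T*y)
44636/B(156, 36) + G(165, 62)/15118 = 44636/(156 - 2*36) + (43/3 + 7*165*62)/15118 = 44636/(156 - 72) + (43/3 + 71610)*(1/15118) = 44636/84 + (214873/3)*(1/15118) = 44636*(1/84) + 214873/45354 = 11159/21 + 214873/45354 = 56735291/105826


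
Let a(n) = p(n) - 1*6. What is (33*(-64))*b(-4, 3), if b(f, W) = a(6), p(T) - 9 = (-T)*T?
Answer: 69696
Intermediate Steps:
p(T) = 9 - T**2 (p(T) = 9 + (-T)*T = 9 - T**2)
a(n) = 3 - n**2 (a(n) = (9 - n**2) - 1*6 = (9 - n**2) - 6 = 3 - n**2)
b(f, W) = -33 (b(f, W) = 3 - 1*6**2 = 3 - 1*36 = 3 - 36 = -33)
(33*(-64))*b(-4, 3) = (33*(-64))*(-33) = -2112*(-33) = 69696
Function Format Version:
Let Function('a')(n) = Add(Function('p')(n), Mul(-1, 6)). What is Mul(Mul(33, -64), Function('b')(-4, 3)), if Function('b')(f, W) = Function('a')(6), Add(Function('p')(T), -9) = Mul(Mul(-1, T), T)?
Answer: 69696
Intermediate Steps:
Function('p')(T) = Add(9, Mul(-1, Pow(T, 2))) (Function('p')(T) = Add(9, Mul(Mul(-1, T), T)) = Add(9, Mul(-1, Pow(T, 2))))
Function('a')(n) = Add(3, Mul(-1, Pow(n, 2))) (Function('a')(n) = Add(Add(9, Mul(-1, Pow(n, 2))), Mul(-1, 6)) = Add(Add(9, Mul(-1, Pow(n, 2))), -6) = Add(3, Mul(-1, Pow(n, 2))))
Function('b')(f, W) = -33 (Function('b')(f, W) = Add(3, Mul(-1, Pow(6, 2))) = Add(3, Mul(-1, 36)) = Add(3, -36) = -33)
Mul(Mul(33, -64), Function('b')(-4, 3)) = Mul(Mul(33, -64), -33) = Mul(-2112, -33) = 69696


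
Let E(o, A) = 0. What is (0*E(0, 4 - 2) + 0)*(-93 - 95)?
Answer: 0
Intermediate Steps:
(0*E(0, 4 - 2) + 0)*(-93 - 95) = (0*0 + 0)*(-93 - 95) = (0 + 0)*(-188) = 0*(-188) = 0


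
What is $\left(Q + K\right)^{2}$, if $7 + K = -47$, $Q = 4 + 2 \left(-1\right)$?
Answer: $2704$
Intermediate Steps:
$Q = 2$ ($Q = 4 - 2 = 2$)
$K = -54$ ($K = -7 - 47 = -54$)
$\left(Q + K\right)^{2} = \left(2 - 54\right)^{2} = \left(-52\right)^{2} = 2704$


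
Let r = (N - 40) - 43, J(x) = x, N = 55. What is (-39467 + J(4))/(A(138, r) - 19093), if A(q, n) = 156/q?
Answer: 907649/439113 ≈ 2.0670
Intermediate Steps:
r = -28 (r = (55 - 40) - 43 = 15 - 43 = -28)
(-39467 + J(4))/(A(138, r) - 19093) = (-39467 + 4)/(156/138 - 19093) = -39463/(156*(1/138) - 19093) = -39463/(26/23 - 19093) = -39463/(-439113/23) = -39463*(-23/439113) = 907649/439113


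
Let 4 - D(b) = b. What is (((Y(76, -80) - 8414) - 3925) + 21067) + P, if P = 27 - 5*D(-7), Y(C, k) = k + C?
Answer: 8696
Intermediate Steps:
Y(C, k) = C + k
D(b) = 4 - b
P = -28 (P = 27 - 5*(4 - 1*(-7)) = 27 - 5*(4 + 7) = 27 - 5*11 = 27 - 55 = -28)
(((Y(76, -80) - 8414) - 3925) + 21067) + P = ((((76 - 80) - 8414) - 3925) + 21067) - 28 = (((-4 - 8414) - 3925) + 21067) - 28 = ((-8418 - 3925) + 21067) - 28 = (-12343 + 21067) - 28 = 8724 - 28 = 8696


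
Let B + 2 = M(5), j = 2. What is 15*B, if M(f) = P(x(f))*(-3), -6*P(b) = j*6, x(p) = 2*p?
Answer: 60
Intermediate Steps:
P(b) = -2 (P(b) = -6/3 = -⅙*12 = -2)
M(f) = 6 (M(f) = -2*(-3) = 6)
B = 4 (B = -2 + 6 = 4)
15*B = 15*4 = 60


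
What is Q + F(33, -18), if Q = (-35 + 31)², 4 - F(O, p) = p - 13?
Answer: 51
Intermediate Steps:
F(O, p) = 17 - p (F(O, p) = 4 - (p - 13) = 4 - (-13 + p) = 4 + (13 - p) = 17 - p)
Q = 16 (Q = (-4)² = 16)
Q + F(33, -18) = 16 + (17 - 1*(-18)) = 16 + (17 + 18) = 16 + 35 = 51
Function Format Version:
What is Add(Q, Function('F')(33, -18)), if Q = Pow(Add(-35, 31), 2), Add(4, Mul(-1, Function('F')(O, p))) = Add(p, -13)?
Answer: 51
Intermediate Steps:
Function('F')(O, p) = Add(17, Mul(-1, p)) (Function('F')(O, p) = Add(4, Mul(-1, Add(p, -13))) = Add(4, Mul(-1, Add(-13, p))) = Add(4, Add(13, Mul(-1, p))) = Add(17, Mul(-1, p)))
Q = 16 (Q = Pow(-4, 2) = 16)
Add(Q, Function('F')(33, -18)) = Add(16, Add(17, Mul(-1, -18))) = Add(16, Add(17, 18)) = Add(16, 35) = 51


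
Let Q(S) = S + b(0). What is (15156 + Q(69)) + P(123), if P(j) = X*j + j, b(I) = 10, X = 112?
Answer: 29134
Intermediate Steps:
P(j) = 113*j (P(j) = 112*j + j = 113*j)
Q(S) = 10 + S (Q(S) = S + 10 = 10 + S)
(15156 + Q(69)) + P(123) = (15156 + (10 + 69)) + 113*123 = (15156 + 79) + 13899 = 15235 + 13899 = 29134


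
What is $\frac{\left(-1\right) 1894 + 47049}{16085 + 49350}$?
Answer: $\frac{9031}{13087} \approx 0.69007$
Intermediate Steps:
$\frac{\left(-1\right) 1894 + 47049}{16085 + 49350} = \frac{-1894 + 47049}{65435} = 45155 \cdot \frac{1}{65435} = \frac{9031}{13087}$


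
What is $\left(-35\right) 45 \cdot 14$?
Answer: $-22050$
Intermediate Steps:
$\left(-35\right) 45 \cdot 14 = \left(-1575\right) 14 = -22050$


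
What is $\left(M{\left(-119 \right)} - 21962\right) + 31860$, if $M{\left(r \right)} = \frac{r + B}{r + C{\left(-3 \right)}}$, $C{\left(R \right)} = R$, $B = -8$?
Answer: $\frac{1207683}{122} \approx 9899.0$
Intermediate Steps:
$M{\left(r \right)} = \frac{-8 + r}{-3 + r}$ ($M{\left(r \right)} = \frac{r - 8}{r - 3} = \frac{-8 + r}{-3 + r}$)
$\left(M{\left(-119 \right)} - 21962\right) + 31860 = \left(\frac{-8 - 119}{-3 - 119} - 21962\right) + 31860 = \left(\frac{1}{-122} \left(-127\right) - 21962\right) + 31860 = \left(\left(- \frac{1}{122}\right) \left(-127\right) - 21962\right) + 31860 = \left(\frac{127}{122} - 21962\right) + 31860 = - \frac{2679237}{122} + 31860 = \frac{1207683}{122}$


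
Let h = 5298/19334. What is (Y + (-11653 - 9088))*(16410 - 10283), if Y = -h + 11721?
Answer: -534268205603/9667 ≈ -5.5267e+7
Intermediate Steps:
h = 2649/9667 (h = 5298*(1/19334) = 2649/9667 ≈ 0.27402)
Y = 113304258/9667 (Y = -1*2649/9667 + 11721 = -2649/9667 + 11721 = 113304258/9667 ≈ 11721.)
(Y + (-11653 - 9088))*(16410 - 10283) = (113304258/9667 + (-11653 - 9088))*(16410 - 10283) = (113304258/9667 - 20741)*6127 = -87198989/9667*6127 = -534268205603/9667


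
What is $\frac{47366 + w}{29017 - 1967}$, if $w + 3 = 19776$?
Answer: $\frac{67139}{27050} \approx 2.482$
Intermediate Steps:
$w = 19773$ ($w = -3 + 19776 = 19773$)
$\frac{47366 + w}{29017 - 1967} = \frac{47366 + 19773}{29017 - 1967} = \frac{67139}{27050}$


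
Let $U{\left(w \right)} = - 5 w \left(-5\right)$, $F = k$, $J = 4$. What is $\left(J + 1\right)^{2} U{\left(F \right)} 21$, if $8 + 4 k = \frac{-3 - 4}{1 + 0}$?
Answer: $- \frac{196875}{4} \approx -49219.0$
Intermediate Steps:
$k = - \frac{15}{4}$ ($k = -2 + \frac{\left(-3 - 4\right) \frac{1}{1 + 0}}{4} = -2 + \frac{\left(-7\right) 1^{-1}}{4} = -2 + \frac{\left(-7\right) 1}{4} = -2 + \frac{1}{4} \left(-7\right) = -2 - \frac{7}{4} = - \frac{15}{4} \approx -3.75$)
$F = - \frac{15}{4} \approx -3.75$
$U{\left(w \right)} = 25 w$
$\left(J + 1\right)^{2} U{\left(F \right)} 21 = \left(4 + 1\right)^{2} \cdot 25 \left(- \frac{15}{4}\right) 21 = 5^{2} \left(- \frac{375}{4}\right) 21 = 25 \left(- \frac{375}{4}\right) 21 = \left(- \frac{9375}{4}\right) 21 = - \frac{196875}{4}$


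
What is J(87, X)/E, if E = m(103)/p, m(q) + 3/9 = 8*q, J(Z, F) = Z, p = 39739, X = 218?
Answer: 1481697/353 ≈ 4197.4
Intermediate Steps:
m(q) = -⅓ + 8*q
E = 353/17031 (E = (-⅓ + 8*103)/39739 = (-⅓ + 824)*(1/39739) = (2471/3)*(1/39739) = 353/17031 ≈ 0.020727)
J(87, X)/E = 87/(353/17031) = 87*(17031/353) = 1481697/353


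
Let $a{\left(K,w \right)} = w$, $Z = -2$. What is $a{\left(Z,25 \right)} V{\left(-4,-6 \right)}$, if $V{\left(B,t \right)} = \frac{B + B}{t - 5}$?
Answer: $\frac{200}{11} \approx 18.182$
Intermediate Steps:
$V{\left(B,t \right)} = \frac{2 B}{-5 + t}$
$a{\left(Z,25 \right)} V{\left(-4,-6 \right)} = 25 \cdot 2 \left(-4\right) \frac{1}{-5 - 6} = 25 \cdot 2 \left(-4\right) \frac{1}{-11} = 25 \cdot 2 \left(-4\right) \left(- \frac{1}{11}\right) = 25 \cdot \frac{8}{11} = \frac{200}{11}$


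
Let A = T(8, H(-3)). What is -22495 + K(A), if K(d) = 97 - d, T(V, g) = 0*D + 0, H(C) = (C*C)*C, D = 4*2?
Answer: -22398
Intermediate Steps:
D = 8
H(C) = C³ (H(C) = C²*C = C³)
T(V, g) = 0 (T(V, g) = 0*8 + 0 = 0 + 0 = 0)
A = 0
-22495 + K(A) = -22495 + (97 - 1*0) = -22495 + (97 + 0) = -22495 + 97 = -22398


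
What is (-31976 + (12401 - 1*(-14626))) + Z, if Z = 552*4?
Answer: -2741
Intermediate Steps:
Z = 2208
(-31976 + (12401 - 1*(-14626))) + Z = (-31976 + (12401 - 1*(-14626))) + 2208 = (-31976 + (12401 + 14626)) + 2208 = (-31976 + 27027) + 2208 = -4949 + 2208 = -2741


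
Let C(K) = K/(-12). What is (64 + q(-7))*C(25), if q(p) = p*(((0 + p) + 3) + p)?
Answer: -1175/4 ≈ -293.75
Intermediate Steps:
C(K) = -K/12 (C(K) = K*(-1/12) = -K/12)
q(p) = p*(3 + 2*p) (q(p) = p*((p + 3) + p) = p*((3 + p) + p) = p*(3 + 2*p))
(64 + q(-7))*C(25) = (64 - 7*(3 + 2*(-7)))*(-1/12*25) = (64 - 7*(3 - 14))*(-25/12) = (64 - 7*(-11))*(-25/12) = (64 + 77)*(-25/12) = 141*(-25/12) = -1175/4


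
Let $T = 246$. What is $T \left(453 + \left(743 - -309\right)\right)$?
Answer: $370230$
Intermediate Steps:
$T \left(453 + \left(743 - -309\right)\right) = 246 \left(453 + \left(743 - -309\right)\right) = 246 \left(453 + \left(743 + 309\right)\right) = 246 \left(453 + 1052\right) = 246 \cdot 1505 = 370230$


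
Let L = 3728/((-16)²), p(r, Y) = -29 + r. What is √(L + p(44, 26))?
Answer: √473/4 ≈ 5.4371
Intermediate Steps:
L = 233/16 (L = 3728/256 = 3728*(1/256) = 233/16 ≈ 14.563)
√(L + p(44, 26)) = √(233/16 + (-29 + 44)) = √(233/16 + 15) = √(473/16) = √473/4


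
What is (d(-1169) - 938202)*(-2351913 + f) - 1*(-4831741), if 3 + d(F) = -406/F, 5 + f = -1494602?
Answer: 602674241334787/167 ≈ 3.6088e+12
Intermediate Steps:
f = -1494607 (f = -5 - 1494602 = -1494607)
d(F) = -3 - 406/F
(d(-1169) - 938202)*(-2351913 + f) - 1*(-4831741) = ((-3 - 406/(-1169)) - 938202)*(-2351913 - 1494607) - 1*(-4831741) = ((-3 - 406*(-1/1169)) - 938202)*(-3846520) + 4831741 = ((-3 + 58/167) - 938202)*(-3846520) + 4831741 = (-443/167 - 938202)*(-3846520) + 4831741 = -156680177/167*(-3846520) + 4831741 = 602673434434040/167 + 4831741 = 602674241334787/167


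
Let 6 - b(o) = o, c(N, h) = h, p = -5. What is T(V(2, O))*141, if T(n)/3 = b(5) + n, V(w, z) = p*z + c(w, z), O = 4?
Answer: -6345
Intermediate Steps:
b(o) = 6 - o
V(w, z) = -4*z (V(w, z) = -5*z + z = -4*z)
T(n) = 3 + 3*n (T(n) = 3*((6 - 1*5) + n) = 3*((6 - 5) + n) = 3*(1 + n) = 3 + 3*n)
T(V(2, O))*141 = (3 + 3*(-4*4))*141 = (3 + 3*(-16))*141 = (3 - 48)*141 = -45*141 = -6345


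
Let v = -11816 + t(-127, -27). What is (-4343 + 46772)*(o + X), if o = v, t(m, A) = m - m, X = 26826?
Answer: 636859290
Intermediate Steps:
t(m, A) = 0
v = -11816 (v = -11816 + 0 = -11816)
o = -11816
(-4343 + 46772)*(o + X) = (-4343 + 46772)*(-11816 + 26826) = 42429*15010 = 636859290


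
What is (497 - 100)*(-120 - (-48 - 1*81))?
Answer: 3573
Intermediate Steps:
(497 - 100)*(-120 - (-48 - 1*81)) = 397*(-120 - (-48 - 81)) = 397*(-120 - 1*(-129)) = 397*(-120 + 129) = 397*9 = 3573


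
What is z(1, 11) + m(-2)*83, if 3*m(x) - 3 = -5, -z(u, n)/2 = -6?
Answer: -130/3 ≈ -43.333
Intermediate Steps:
z(u, n) = 12 (z(u, n) = -2*(-6) = 12)
m(x) = -2/3 (m(x) = 1 + (1/3)*(-5) = 1 - 5/3 = -2/3)
z(1, 11) + m(-2)*83 = 12 - 2/3*83 = 12 - 166/3 = -130/3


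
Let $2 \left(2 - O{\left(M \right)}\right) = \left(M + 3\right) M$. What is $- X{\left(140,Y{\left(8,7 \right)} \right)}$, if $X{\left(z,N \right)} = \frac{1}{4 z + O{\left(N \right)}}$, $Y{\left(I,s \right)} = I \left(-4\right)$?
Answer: $- \frac{1}{98} \approx -0.010204$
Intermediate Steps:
$O{\left(M \right)} = 2 - \frac{M \left(3 + M\right)}{2}$ ($O{\left(M \right)} = 2 - \frac{\left(M + 3\right) M}{2} = 2 - \frac{\left(3 + M\right) M}{2} = 2 - \frac{M \left(3 + M\right)}{2}$)
$Y{\left(I,s \right)} = - 4 I$
$X{\left(z,N \right)} = \frac{1}{2 + 4 z - \frac{3 N}{2} - \frac{N^{2}}{2}}$ ($X{\left(z,N \right)} = \frac{1}{4 z - \left(-2 + \frac{N^{2}}{2} + \frac{3 N}{2}\right)} = \frac{1}{2 + 4 z - \frac{3 N}{2} - \frac{N^{2}}{2}}$)
$- X{\left(140,Y{\left(8,7 \right)} \right)} = - \frac{2}{4 - \left(\left(-4\right) 8\right)^{2} - 3 \left(\left(-4\right) 8\right) + 8 \cdot 140} = - \frac{2}{4 - \left(-32\right)^{2} - -96 + 1120} = - \frac{2}{4 - 1024 + 96 + 1120} = - \frac{2}{196} = \left(-1\right) \frac{1}{98} = - \frac{1}{98}$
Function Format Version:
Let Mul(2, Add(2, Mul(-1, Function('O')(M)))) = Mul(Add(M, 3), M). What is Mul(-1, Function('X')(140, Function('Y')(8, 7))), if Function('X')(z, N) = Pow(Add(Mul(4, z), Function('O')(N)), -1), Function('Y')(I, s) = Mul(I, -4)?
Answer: Rational(-1, 98) ≈ -0.010204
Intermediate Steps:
Function('O')(M) = Add(2, Mul(Rational(-1, 2), M, Add(3, M))) (Function('O')(M) = Add(2, Mul(Rational(-1, 2), Mul(Add(M, 3), M))) = Add(2, Mul(Rational(-1, 2), Mul(Add(3, M), M))) = Add(2, Mul(Rational(-1, 2), Mul(M, Add(3, M)))) = Add(2, Mul(Rational(-1, 2), M, Add(3, M))))
Function('Y')(I, s) = Mul(-4, I)
Function('X')(z, N) = Pow(Add(2, Mul(4, z), Mul(Rational(-3, 2), N), Mul(Rational(-1, 2), Pow(N, 2))), -1) (Function('X')(z, N) = Pow(Add(Mul(4, z), Add(2, Mul(Rational(-3, 2), N), Mul(Rational(-1, 2), Pow(N, 2)))), -1) = Pow(Add(2, Mul(4, z), Mul(Rational(-3, 2), N), Mul(Rational(-1, 2), Pow(N, 2))), -1))
Mul(-1, Function('X')(140, Function('Y')(8, 7))) = Mul(-1, Mul(2, Pow(Add(4, Mul(-1, Pow(Mul(-4, 8), 2)), Mul(-3, Mul(-4, 8)), Mul(8, 140)), -1))) = Mul(-1, Mul(2, Pow(Add(4, Mul(-1, Pow(-32, 2)), Mul(-3, -32), 1120), -1))) = Mul(-1, Mul(2, Pow(Add(4, Mul(-1, 1024), 96, 1120), -1))) = Mul(-1, Mul(2, Pow(Add(4, -1024, 96, 1120), -1))) = Mul(-1, Mul(2, Pow(196, -1))) = Mul(-1, Mul(2, Rational(1, 196))) = Mul(-1, Rational(1, 98)) = Rational(-1, 98)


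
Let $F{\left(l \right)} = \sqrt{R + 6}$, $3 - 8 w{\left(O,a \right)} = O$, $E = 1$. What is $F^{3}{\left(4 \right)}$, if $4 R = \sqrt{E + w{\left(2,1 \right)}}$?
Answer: $\frac{3 \sqrt{3} \left(32 + \sqrt{2}\right)^{\frac{3}{2}}}{64} \approx 15.682$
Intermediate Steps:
$w{\left(O,a \right)} = \frac{3}{8} - \frac{O}{8}$
$R = \frac{3 \sqrt{2}}{16}$ ($R = \frac{\sqrt{1 + \left(\frac{3}{8} - \frac{1}{4}\right)}}{4} = \frac{\sqrt{1 + \frac{1}{8}}}{4} = \frac{\sqrt{\frac{9}{8}}}{4} = \frac{\frac{3}{4} \sqrt{2}}{4} = \frac{3 \sqrt{2}}{16} \approx 0.26516$)
$F{\left(l \right)} = \sqrt{6 + \frac{3 \sqrt{2}}{16}}$ ($F{\left(l \right)} = \sqrt{\frac{3 \sqrt{2}}{16} + 6} = \sqrt{6 + \frac{3 \sqrt{2}}{16}}$)
$F^{3}{\left(4 \right)} = \left(\frac{\sqrt{96 + 3 \sqrt{2}}}{4}\right)^{3} = \frac{\left(96 + 3 \sqrt{2}\right)^{\frac{3}{2}}}{64}$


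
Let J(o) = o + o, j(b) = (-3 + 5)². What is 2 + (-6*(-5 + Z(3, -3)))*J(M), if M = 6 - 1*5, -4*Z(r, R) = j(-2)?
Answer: 74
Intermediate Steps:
j(b) = 4 (j(b) = 2² = 4)
Z(r, R) = -1 (Z(r, R) = -¼*4 = -1)
M = 1 (M = 6 - 5 = 1)
J(o) = 2*o
2 + (-6*(-5 + Z(3, -3)))*J(M) = 2 + (-6*(-5 - 1))*(2*1) = 2 - 6*(-6)*2 = 2 + 36*2 = 2 + 72 = 74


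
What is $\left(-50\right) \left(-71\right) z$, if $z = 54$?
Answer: $191700$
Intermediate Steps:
$\left(-50\right) \left(-71\right) z = \left(-50\right) \left(-71\right) 54 = 3550 \cdot 54 = 191700$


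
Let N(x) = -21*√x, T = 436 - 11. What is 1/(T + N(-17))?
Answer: 25/11066 + 21*I*√17/188122 ≈ 0.0022592 + 0.00046026*I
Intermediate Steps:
T = 425
1/(T + N(-17)) = 1/(425 - 21*I*√17)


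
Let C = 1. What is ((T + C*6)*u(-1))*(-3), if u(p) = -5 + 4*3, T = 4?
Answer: -210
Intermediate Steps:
u(p) = 7 (u(p) = -5 + 12 = 7)
((T + C*6)*u(-1))*(-3) = ((4 + 1*6)*7)*(-3) = ((4 + 6)*7)*(-3) = (10*7)*(-3) = 70*(-3) = -210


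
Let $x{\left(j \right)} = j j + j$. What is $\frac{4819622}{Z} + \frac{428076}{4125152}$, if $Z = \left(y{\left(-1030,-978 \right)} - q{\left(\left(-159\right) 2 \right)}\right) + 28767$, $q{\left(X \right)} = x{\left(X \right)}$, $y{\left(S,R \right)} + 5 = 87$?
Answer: $- \frac{4962717566953}{74208390616} \approx -66.875$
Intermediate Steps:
$y{\left(S,R \right)} = 82$ ($y{\left(S,R \right)} = -5 + 87 = 82$)
$x{\left(j \right)} = j + j^{2}$ ($x{\left(j \right)} = j^{2} + j = j + j^{2}$)
$q{\left(X \right)} = X \left(1 + X\right)$
$Z = -71957$ ($Z = \left(82 - \left(-159\right) 2 \left(1 - 318\right)\right) + 28767 = \left(82 - - 318 \left(1 - 318\right)\right) + 28767 = \left(82 - \left(-318\right) \left(-317\right)\right) + 28767 = \left(82 - 100806\right) + 28767 = -100724 + 28767 = -71957$)
$\frac{4819622}{Z} + \frac{428076}{4125152} = \frac{4819622}{-71957} + \frac{428076}{4125152} = 4819622 \left(- \frac{1}{71957}\right) + 428076 \cdot \frac{1}{4125152} = - \frac{4819622}{71957} + \frac{107019}{1031288} = - \frac{4962717566953}{74208390616}$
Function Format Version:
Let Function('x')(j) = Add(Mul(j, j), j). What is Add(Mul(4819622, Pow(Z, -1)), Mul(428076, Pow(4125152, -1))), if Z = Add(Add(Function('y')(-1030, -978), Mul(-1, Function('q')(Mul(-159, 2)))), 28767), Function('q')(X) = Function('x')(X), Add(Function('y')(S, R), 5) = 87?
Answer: Rational(-4962717566953, 74208390616) ≈ -66.875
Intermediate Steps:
Function('y')(S, R) = 82 (Function('y')(S, R) = Add(-5, 87) = 82)
Function('x')(j) = Add(j, Pow(j, 2)) (Function('x')(j) = Add(Pow(j, 2), j) = Add(j, Pow(j, 2)))
Function('q')(X) = Mul(X, Add(1, X))
Z = -71957 (Z = Add(Add(82, Mul(-1, Mul(Mul(-159, 2), Add(1, Mul(-159, 2))))), 28767) = Add(Add(82, Mul(-1, Mul(-318, Add(1, -318)))), 28767) = Add(Add(82, Mul(-1, Mul(-318, -317))), 28767) = Add(Add(82, Mul(-1, 100806)), 28767) = Add(Add(82, -100806), 28767) = Add(-100724, 28767) = -71957)
Add(Mul(4819622, Pow(Z, -1)), Mul(428076, Pow(4125152, -1))) = Add(Mul(4819622, Pow(-71957, -1)), Mul(428076, Pow(4125152, -1))) = Add(Mul(4819622, Rational(-1, 71957)), Mul(428076, Rational(1, 4125152))) = Add(Rational(-4819622, 71957), Rational(107019, 1031288)) = Rational(-4962717566953, 74208390616)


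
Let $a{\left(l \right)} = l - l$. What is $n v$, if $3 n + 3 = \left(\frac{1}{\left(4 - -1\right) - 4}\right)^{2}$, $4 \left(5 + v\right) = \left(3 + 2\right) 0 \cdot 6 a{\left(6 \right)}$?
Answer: $\frac{10}{3} \approx 3.3333$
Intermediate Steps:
$a{\left(l \right)} = 0$
$v = -5$ ($v = -5 + \frac{\left(3 + 2\right) 0 \cdot 6 \cdot 0}{4} = -5 + \frac{5 \cdot 0 \cdot 6 \cdot 0}{4} = -5 + \frac{0 \cdot 6 \cdot 0}{4} = -5 + \frac{0 \cdot 0}{4} = -5 + \frac{1}{4} \cdot 0 = -5 + 0 = -5$)
$n = - \frac{2}{3}$ ($n = -1 + \frac{\left(\frac{1}{\left(4 - -1\right) - 4}\right)^{2}}{3} = -1 + \frac{\left(\frac{1}{\left(4 + 1\right) - 4}\right)^{2}}{3} = -1 + \frac{\left(\frac{1}{5 - 4}\right)^{2}}{3} = -1 + \frac{\left(1^{-1}\right)^{2}}{3} = -1 + \frac{1^{2}}{3} = -1 + \frac{1}{3} \cdot 1 = -1 + \frac{1}{3} = - \frac{2}{3} \approx -0.66667$)
$n v = \left(- \frac{2}{3}\right) \left(-5\right) = \frac{10}{3}$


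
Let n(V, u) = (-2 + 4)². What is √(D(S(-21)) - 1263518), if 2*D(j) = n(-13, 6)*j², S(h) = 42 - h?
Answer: 2*I*√313895 ≈ 1120.5*I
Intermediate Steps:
n(V, u) = 4 (n(V, u) = 2² = 4)
D(j) = 2*j² (D(j) = (4*j²)/2 = 2*j²)
√(D(S(-21)) - 1263518) = √(2*(42 - 1*(-21))² - 1263518) = √(2*(42 + 21)² - 1263518) = √(2*63² - 1263518) = √(2*3969 - 1263518) = √(7938 - 1263518) = √(-1255580) = 2*I*√313895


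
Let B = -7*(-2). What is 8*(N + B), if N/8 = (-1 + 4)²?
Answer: 688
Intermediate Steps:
B = 14
N = 72 (N = 8*(-1 + 4)² = 8*3² = 8*9 = 72)
8*(N + B) = 8*(72 + 14) = 8*86 = 688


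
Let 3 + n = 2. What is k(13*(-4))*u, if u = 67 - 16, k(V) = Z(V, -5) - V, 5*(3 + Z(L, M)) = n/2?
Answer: 24939/10 ≈ 2493.9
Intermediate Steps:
n = -1 (n = -3 + 2 = -1)
Z(L, M) = -31/10 (Z(L, M) = -3 + (-1/2)/5 = -3 + (-1*½)/5 = -3 + (⅕)*(-½) = -3 - ⅒ = -31/10)
k(V) = -31/10 - V
u = 51
k(13*(-4))*u = (-31/10 - 13*(-4))*51 = (-31/10 - 1*(-52))*51 = (-31/10 + 52)*51 = (489/10)*51 = 24939/10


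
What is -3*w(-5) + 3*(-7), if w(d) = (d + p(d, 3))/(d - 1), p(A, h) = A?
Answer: -26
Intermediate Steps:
w(d) = 2*d/(-1 + d) (w(d) = (d + d)/(d - 1) = (2*d)/(-1 + d) = 2*d/(-1 + d))
-3*w(-5) + 3*(-7) = -6*(-5)/(-1 - 5) + 3*(-7) = -6*(-5)/(-6) - 21 = -6*(-5)*(-1)/6 - 21 = -3*5/3 - 21 = -5 - 21 = -26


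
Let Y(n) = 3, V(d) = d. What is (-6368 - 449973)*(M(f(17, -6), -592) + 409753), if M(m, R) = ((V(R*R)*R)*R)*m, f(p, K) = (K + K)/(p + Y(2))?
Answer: 168149335980106943/5 ≈ 3.3630e+16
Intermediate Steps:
f(p, K) = 2*K/(3 + p) (f(p, K) = (K + K)/(p + 3) = (2*K)/(3 + p) = 2*K/(3 + p))
M(m, R) = m*R**4 (M(m, R) = (((R*R)*R)*R)*m = ((R**2*R)*R)*m = (R**3*R)*m = R**4*m = m*R**4)
(-6368 - 449973)*(M(f(17, -6), -592) + 409753) = (-6368 - 449973)*((2*(-6)/(3 + 17))*(-592)**4 + 409753) = -456341*((2*(-6)/20)*122825015296 + 409753) = -456341*((2*(-6)*(1/20))*122825015296 + 409753) = -456341*(-3/5*122825015296 + 409753) = -456341*(-368475045888/5 + 409753) = -456341*(-368472997123/5) = 168149335980106943/5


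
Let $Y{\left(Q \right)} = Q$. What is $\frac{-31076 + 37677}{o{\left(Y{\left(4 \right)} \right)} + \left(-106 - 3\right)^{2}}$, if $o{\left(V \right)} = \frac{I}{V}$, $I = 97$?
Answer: $\frac{3772}{6803} \approx 0.55446$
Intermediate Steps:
$o{\left(V \right)} = \frac{97}{V}$
$\frac{-31076 + 37677}{o{\left(Y{\left(4 \right)} \right)} + \left(-106 - 3\right)^{2}} = \frac{-31076 + 37677}{\frac{97}{4} + \left(-106 - 3\right)^{2}} = \frac{6601}{97 \cdot \frac{1}{4} + \left(-109\right)^{2}} = \frac{6601}{\frac{97}{4} + 11881} = \frac{6601}{\frac{47621}{4}} = 6601 \cdot \frac{4}{47621} = \frac{3772}{6803}$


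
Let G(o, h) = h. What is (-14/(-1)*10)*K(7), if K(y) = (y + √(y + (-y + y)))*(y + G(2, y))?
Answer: 13720 + 1960*√7 ≈ 18906.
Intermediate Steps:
K(y) = 2*y*(y + √y) (K(y) = (y + √(y + (-y + y)))*(y + y) = (y + √(y + 0))*(2*y) = (y + √y)*(2*y) = 2*y*(y + √y))
(-14/(-1)*10)*K(7) = (-14/(-1)*10)*(2*7² + 2*7^(3/2)) = (-14*(-1)*10)*(2*49 + 2*(7*√7)) = (-(-14)*10)*(98 + 14*√7) = (-1*(-140))*(98 + 14*√7) = 140*(98 + 14*√7) = 13720 + 1960*√7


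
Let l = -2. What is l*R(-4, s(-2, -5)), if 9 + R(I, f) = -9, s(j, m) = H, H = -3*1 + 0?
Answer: 36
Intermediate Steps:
H = -3 (H = -3 + 0 = -3)
s(j, m) = -3
R(I, f) = -18 (R(I, f) = -9 - 9 = -18)
l*R(-4, s(-2, -5)) = -2*(-18) = 36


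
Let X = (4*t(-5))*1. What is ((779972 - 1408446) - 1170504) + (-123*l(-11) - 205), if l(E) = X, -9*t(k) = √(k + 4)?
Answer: -1799183 + 164*I/3 ≈ -1.7992e+6 + 54.667*I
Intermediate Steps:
t(k) = -√(4 + k)/9 (t(k) = -√(k + 4)/9 = -√(4 + k)/9)
X = -4*I/9 (X = (4*(-√(4 - 5)/9))*1 = (4*(-I/9))*1 = -4*I/9*1 = -4*I/9 ≈ -0.44444*I)
l(E) = -4*I/9
((779972 - 1408446) - 1170504) + (-123*l(-11) - 205) = ((779972 - 1408446) - 1170504) + (-(-164)*I/3 - 205) = (-628474 - 1170504) + (164*I/3 - 205) = -1798978 + (-205 + 164*I/3) = -1799183 + 164*I/3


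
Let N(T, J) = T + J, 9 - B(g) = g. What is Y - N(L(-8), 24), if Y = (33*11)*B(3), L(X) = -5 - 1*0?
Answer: 2159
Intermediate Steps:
B(g) = 9 - g
L(X) = -5 (L(X) = -5 + 0 = -5)
N(T, J) = J + T
Y = 2178 (Y = (33*11)*(9 - 1*3) = 363*(9 - 3) = 363*6 = 2178)
Y - N(L(-8), 24) = 2178 - (24 - 5) = 2178 - 1*19 = 2178 - 19 = 2159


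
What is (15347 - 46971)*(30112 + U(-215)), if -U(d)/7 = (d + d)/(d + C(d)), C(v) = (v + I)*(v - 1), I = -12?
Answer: -46486663774736/48817 ≈ -9.5226e+8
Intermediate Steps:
C(v) = (-1 + v)*(-12 + v) (C(v) = (v - 12)*(v - 1) = (-12 + v)*(-1 + v) = (-1 + v)*(-12 + v))
U(d) = -14*d/(12 + d² - 12*d) (U(d) = -7*(d + d)/(d + (12 + d² - 13*d)) = -7*2*d/(12 + d² - 12*d) = -14*d/(12 + d² - 12*d))
(15347 - 46971)*(30112 + U(-215)) = (15347 - 46971)*(30112 - 14*(-215)/(12 + (-215)² - 12*(-215))) = -31624*(30112 - 14*(-215)/(12 + 46225 + 2580)) = -31624*(30112 - 14*(-215)/48817) = -31624*(30112 - 14*(-215)*1/48817) = -31624*(30112 + 3010/48817) = -31624*1469980514/48817 = -46486663774736/48817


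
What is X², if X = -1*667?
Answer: 444889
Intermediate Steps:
X = -667
X² = (-667)² = 444889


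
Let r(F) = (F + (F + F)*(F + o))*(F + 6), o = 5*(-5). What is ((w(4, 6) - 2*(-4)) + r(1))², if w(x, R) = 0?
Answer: 103041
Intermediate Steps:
o = -25
r(F) = (6 + F)*(F + 2*F*(-25 + F)) (r(F) = (F + (F + F)*(F - 25))*(F + 6) = (F + (2*F)*(-25 + F))*(6 + F) = (F + 2*F*(-25 + F))*(6 + F) = (6 + F)*(F + 2*F*(-25 + F)))
((w(4, 6) - 2*(-4)) + r(1))² = ((0 - 2*(-4)) + 1*(-294 - 37*1 + 2*1²))² = ((0 + 8) + 1*(-294 - 37 + 2*1))² = (8 + 1*(-294 - 37 + 2))² = (8 + 1*(-329))² = (8 - 329)² = (-321)² = 103041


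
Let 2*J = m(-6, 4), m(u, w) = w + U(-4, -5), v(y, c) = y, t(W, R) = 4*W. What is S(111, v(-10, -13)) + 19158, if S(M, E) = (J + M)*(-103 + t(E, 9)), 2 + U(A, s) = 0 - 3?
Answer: 6713/2 ≈ 3356.5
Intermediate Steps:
U(A, s) = -5 (U(A, s) = -2 + (0 - 3) = -2 - 3 = -5)
m(u, w) = -5 + w (m(u, w) = w - 5 = -5 + w)
J = -½ (J = (-5 + 4)/2 = (½)*(-1) = -½ ≈ -0.50000)
S(M, E) = (-103 + 4*E)*(-½ + M) (S(M, E) = (-½ + M)*(-103 + 4*E) = (-103 + 4*E)*(-½ + M))
S(111, v(-10, -13)) + 19158 = (103/2 - 103*111 - 2*(-10) + 4*(-10)*111) + 19158 = (103/2 - 11433 + 20 - 4440) + 19158 = -31603/2 + 19158 = 6713/2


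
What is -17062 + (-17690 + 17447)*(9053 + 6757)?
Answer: -3858892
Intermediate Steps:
-17062 + (-17690 + 17447)*(9053 + 6757) = -17062 - 243*15810 = -17062 - 3841830 = -3858892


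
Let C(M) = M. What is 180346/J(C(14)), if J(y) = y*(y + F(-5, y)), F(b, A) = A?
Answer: 90173/196 ≈ 460.07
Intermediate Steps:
J(y) = 2*y² (J(y) = y*(y + y) = y*(2*y) = 2*y²)
180346/J(C(14)) = 180346/((2*14²)) = 180346/((2*196)) = 180346/392 = 180346*(1/392) = 90173/196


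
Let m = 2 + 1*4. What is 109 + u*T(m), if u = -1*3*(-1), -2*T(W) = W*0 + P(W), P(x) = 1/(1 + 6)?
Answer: 1523/14 ≈ 108.79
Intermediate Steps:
m = 6 (m = 2 + 4 = 6)
P(x) = 1/7
T(W) = -1/14 (T(W) = -(W*0 + 1/7)/2 = -(0 + 1/7)/2 = -1/2*1/7 = -1/14)
u = 3 (u = -3*(-1) = 3)
109 + u*T(m) = 109 + 3*(-1/14) = 109 - 3/14 = 1523/14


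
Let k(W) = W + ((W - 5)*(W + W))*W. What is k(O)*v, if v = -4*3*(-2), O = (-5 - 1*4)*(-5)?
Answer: 3889080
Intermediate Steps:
O = 45 (O = (-5 - 4)*(-5) = -9*(-5) = 45)
k(W) = W + 2*W²*(-5 + W) (k(W) = W + ((-5 + W)*(2*W))*W = W + (2*W*(-5 + W))*W = W + 2*W²*(-5 + W))
v = 24 (v = -12*(-2) = 24)
k(O)*v = (45*(1 - 10*45 + 2*45²))*24 = (45*(1 - 450 + 2*2025))*24 = (45*(1 - 450 + 4050))*24 = (45*3601)*24 = 162045*24 = 3889080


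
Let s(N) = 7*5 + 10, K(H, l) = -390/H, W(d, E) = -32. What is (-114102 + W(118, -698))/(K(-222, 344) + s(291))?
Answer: -2111479/865 ≈ -2441.0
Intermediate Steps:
s(N) = 45 (s(N) = 35 + 10 = 45)
(-114102 + W(118, -698))/(K(-222, 344) + s(291)) = (-114102 - 32)/(-390/(-222) + 45) = -114134/(-390*(-1/222) + 45) = -114134/(65/37 + 45) = -114134/1730/37 = -114134*37/1730 = -2111479/865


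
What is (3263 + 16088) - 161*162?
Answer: -6731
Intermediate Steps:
(3263 + 16088) - 161*162 = 19351 - 26082 = -6731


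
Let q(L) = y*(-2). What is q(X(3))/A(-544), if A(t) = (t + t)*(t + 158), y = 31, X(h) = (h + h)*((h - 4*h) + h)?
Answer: -31/209984 ≈ -0.00014763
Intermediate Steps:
X(h) = -4*h² (X(h) = (2*h)*(-3*h + h) = (2*h)*(-2*h) = -4*h²)
q(L) = -62 (q(L) = 31*(-2) = -62)
A(t) = 2*t*(158 + t) (A(t) = (2*t)*(158 + t) = 2*t*(158 + t))
q(X(3))/A(-544) = -62*(-1/(1088*(158 - 544))) = -62/(2*(-544)*(-386)) = -62/419968 = -62*1/419968 = -31/209984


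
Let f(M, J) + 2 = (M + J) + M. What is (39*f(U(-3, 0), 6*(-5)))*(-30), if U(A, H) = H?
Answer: 37440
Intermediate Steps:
f(M, J) = -2 + J + 2*M (f(M, J) = -2 + ((M + J) + M) = -2 + ((J + M) + M) = -2 + (J + 2*M) = -2 + J + 2*M)
(39*f(U(-3, 0), 6*(-5)))*(-30) = (39*(-2 + 6*(-5) + 2*0))*(-30) = (39*(-2 - 30 + 0))*(-30) = (39*(-32))*(-30) = -1248*(-30) = 37440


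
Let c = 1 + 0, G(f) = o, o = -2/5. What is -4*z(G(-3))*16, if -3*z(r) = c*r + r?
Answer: -256/15 ≈ -17.067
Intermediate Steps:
o = -⅖ (o = -2*⅕ = -⅖ ≈ -0.40000)
G(f) = -⅖
c = 1
z(r) = -2*r/3 (z(r) = -(1*r + r)/3 = -(r + r)/3 = -2*r/3)
-4*z(G(-3))*16 = -(-8)*(-2)/(3*5)*16 = -4*4/15*16 = -16/15*16 = -256/15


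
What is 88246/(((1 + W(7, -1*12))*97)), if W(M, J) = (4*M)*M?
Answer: 88246/19109 ≈ 4.6180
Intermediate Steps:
W(M, J) = 4*M²
88246/(((1 + W(7, -1*12))*97)) = 88246/(((1 + 4*7²)*97)) = 88246/(((1 + 4*49)*97)) = 88246/(((1 + 196)*97)) = 88246/((197*97)) = 88246/19109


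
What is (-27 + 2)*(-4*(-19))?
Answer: -1900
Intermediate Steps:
(-27 + 2)*(-4*(-19)) = -25*76 = -1900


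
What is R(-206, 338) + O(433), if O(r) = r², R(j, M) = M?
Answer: 187827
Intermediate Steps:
R(-206, 338) + O(433) = 338 + 433² = 338 + 187489 = 187827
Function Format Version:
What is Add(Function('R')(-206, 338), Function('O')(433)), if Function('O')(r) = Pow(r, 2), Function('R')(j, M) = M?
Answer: 187827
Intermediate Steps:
Add(Function('R')(-206, 338), Function('O')(433)) = Add(338, Pow(433, 2)) = Add(338, 187489) = 187827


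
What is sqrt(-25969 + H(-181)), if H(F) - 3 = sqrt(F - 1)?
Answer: sqrt(-25966 + I*sqrt(182)) ≈ 0.0419 + 161.14*I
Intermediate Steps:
H(F) = 3 + sqrt(-1 + F) (H(F) = 3 + sqrt(F - 1) = 3 + sqrt(-1 + F))
sqrt(-25969 + H(-181)) = sqrt(-25969 + (3 + sqrt(-1 - 181))) = sqrt(-25969 + (3 + sqrt(-182))) = sqrt(-25969 + (3 + I*sqrt(182))) = sqrt(-25966 + I*sqrt(182))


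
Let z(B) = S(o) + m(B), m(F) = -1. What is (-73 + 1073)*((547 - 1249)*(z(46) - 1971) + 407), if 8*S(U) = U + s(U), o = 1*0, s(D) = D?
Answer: 1384751000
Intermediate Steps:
o = 0
S(U) = U/4 (S(U) = (U + U)/8 = (2*U)/8 = U/4)
z(B) = -1 (z(B) = (¼)*0 - 1 = 0 - 1 = -1)
(-73 + 1073)*((547 - 1249)*(z(46) - 1971) + 407) = (-73 + 1073)*((547 - 1249)*(-1 - 1971) + 407) = 1000*(-702*(-1972) + 407) = 1000*(1384344 + 407) = 1000*1384751 = 1384751000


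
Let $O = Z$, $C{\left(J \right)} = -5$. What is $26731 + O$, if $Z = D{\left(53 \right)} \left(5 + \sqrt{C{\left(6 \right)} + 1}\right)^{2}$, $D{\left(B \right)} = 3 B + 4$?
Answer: $30154 + 3260 i \approx 30154.0 + 3260.0 i$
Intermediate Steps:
$D{\left(B \right)} = 4 + 3 B$
$Z = 163 \left(5 + 2 i\right)^{2}$ ($Z = \left(4 + 3 \cdot 53\right) \left(5 + \sqrt{-5 + 1}\right)^{2} = \left(4 + 159\right) \left(5 + \sqrt{-4}\right)^{2} = 163 \left(5 + 2 i\right)^{2} \approx 3423.0 + 3260.0 i$)
$O = 3423 + 3260 i \approx 3423.0 + 3260.0 i$
$26731 + O = 26731 + \left(3423 + 3260 i\right) = 30154 + 3260 i$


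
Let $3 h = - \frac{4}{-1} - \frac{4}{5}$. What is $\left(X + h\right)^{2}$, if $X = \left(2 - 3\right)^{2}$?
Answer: $\frac{961}{225} \approx 4.2711$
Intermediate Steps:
$X = 1$ ($X = \left(-1\right)^{2} = 1$)
$h = \frac{16}{15}$ ($h = \frac{- \frac{4}{-1} - \frac{4}{5}}{3} = \frac{\left(-4\right) \left(-1\right) - \frac{4}{5}}{3} = \frac{4 - \frac{4}{5}}{3} = \frac{1}{3} \cdot \frac{16}{5} = \frac{16}{15} \approx 1.0667$)
$\left(X + h\right)^{2} = \left(1 + \frac{16}{15}\right)^{2} = \left(\frac{31}{15}\right)^{2} = \frac{961}{225}$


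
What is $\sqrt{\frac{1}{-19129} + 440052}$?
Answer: $\frac{\sqrt{161023229790203}}{19129} \approx 663.36$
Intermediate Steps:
$\sqrt{\frac{1}{-19129} + 440052} = \sqrt{- \frac{1}{19129} + 440052} = \sqrt{\frac{8417754707}{19129}} = \frac{\sqrt{161023229790203}}{19129}$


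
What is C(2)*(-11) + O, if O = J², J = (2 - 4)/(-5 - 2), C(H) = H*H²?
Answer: -4308/49 ≈ -87.918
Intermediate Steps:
C(H) = H³
J = 2/7 (J = -2/(-7) = -2*(-⅐) = 2/7 ≈ 0.28571)
O = 4/49 (O = (2/7)² = 4/49 ≈ 0.081633)
C(2)*(-11) + O = 2³*(-11) + 4/49 = 8*(-11) + 4/49 = -88 + 4/49 = -4308/49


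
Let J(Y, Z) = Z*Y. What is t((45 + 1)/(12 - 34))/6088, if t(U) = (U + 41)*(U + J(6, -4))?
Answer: -30709/184162 ≈ -0.16675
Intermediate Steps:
J(Y, Z) = Y*Z
t(U) = (-24 + U)*(41 + U) (t(U) = (U + 41)*(U + 6*(-4)) = (41 + U)*(U - 24) = (41 + U)*(-24 + U) = (-24 + U)*(41 + U))
t((45 + 1)/(12 - 34))/6088 = (-984 + ((45 + 1)/(12 - 34))² + 17*((45 + 1)/(12 - 34)))/6088 = (-984 + (46/(-22))² + 17*(46/(-22)))*(1/6088) = (-984 + (46*(-1/22))² + 17*(46*(-1/22)))*(1/6088) = (-984 + (-23/11)² + 17*(-23/11))*(1/6088) = (-984 + 529/121 - 391/11)*(1/6088) = -122836/121*1/6088 = -30709/184162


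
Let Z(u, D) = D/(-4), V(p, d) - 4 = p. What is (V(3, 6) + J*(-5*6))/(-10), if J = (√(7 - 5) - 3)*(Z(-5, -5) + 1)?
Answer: -419/20 + 27*√2/4 ≈ -11.404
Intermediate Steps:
V(p, d) = 4 + p
Z(u, D) = -D/4 (Z(u, D) = D*(-¼) = -D/4)
J = -27/4 + 9*√2/4 (J = (√(7 - 5) - 3)*(-¼*(-5) + 1) = (√2 - 3)*(5/4 + 1) = (-3 + √2)*(9/4) = -27/4 + 9*√2/4 ≈ -3.5680)
(V(3, 6) + J*(-5*6))/(-10) = ((4 + 3) + (-27/4 + 9*√2/4)*(-5*6))/(-10) = (7 + (-27/4 + 9*√2/4)*(-30))*(-⅒) = (7 + (405/2 - 135*√2/2))*(-⅒) = (419/2 - 135*√2/2)*(-⅒) = -419/20 + 27*√2/4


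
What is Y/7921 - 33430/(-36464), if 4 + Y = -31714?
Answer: -445883061/144415672 ≈ -3.0875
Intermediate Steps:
Y = -31718 (Y = -4 - 31714 = -31718)
Y/7921 - 33430/(-36464) = -31718/7921 - 33430/(-36464) = -31718*1/7921 - 33430*(-1/36464) = -31718/7921 + 16715/18232 = -445883061/144415672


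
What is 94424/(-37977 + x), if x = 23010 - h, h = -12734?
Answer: -296/7 ≈ -42.286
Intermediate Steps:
x = 35744 (x = 23010 - 1*(-12734) = 23010 + 12734 = 35744)
94424/(-37977 + x) = 94424/(-37977 + 35744) = 94424/(-2233) = 94424*(-1/2233) = -296/7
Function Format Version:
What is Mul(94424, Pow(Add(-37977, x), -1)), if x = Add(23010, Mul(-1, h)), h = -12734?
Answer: Rational(-296, 7) ≈ -42.286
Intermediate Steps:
x = 35744 (x = Add(23010, Mul(-1, -12734)) = Add(23010, 12734) = 35744)
Mul(94424, Pow(Add(-37977, x), -1)) = Mul(94424, Pow(Add(-37977, 35744), -1)) = Mul(94424, Pow(-2233, -1)) = Mul(94424, Rational(-1, 2233)) = Rational(-296, 7)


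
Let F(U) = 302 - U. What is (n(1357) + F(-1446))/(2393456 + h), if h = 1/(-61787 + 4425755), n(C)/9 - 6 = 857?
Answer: 41523155520/10444965393409 ≈ 0.0039754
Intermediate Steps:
n(C) = 7767 (n(C) = 54 + 9*857 = 54 + 7713 = 7767)
h = 1/4363968 ≈ 2.2915e-7
(n(1357) + F(-1446))/(2393456 + h) = (7767 + (302 - 1*(-1446)))/(2393456 + 1/4363968) = (7767 + (302 + 1446))/(10444965393409/4363968) = (7767 + 1748)*(4363968/10444965393409) = 9515*(4363968/10444965393409) = 41523155520/10444965393409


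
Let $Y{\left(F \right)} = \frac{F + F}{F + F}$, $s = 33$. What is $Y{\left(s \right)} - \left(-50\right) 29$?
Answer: $1451$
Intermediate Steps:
$Y{\left(F \right)} = 1$ ($Y{\left(F \right)} = \frac{2 F}{2 F} = 2 F \frac{1}{2 F} = 1$)
$Y{\left(s \right)} - \left(-50\right) 29 = 1 - \left(-50\right) 29 = 1 - -1450 = 1 + 1450 = 1451$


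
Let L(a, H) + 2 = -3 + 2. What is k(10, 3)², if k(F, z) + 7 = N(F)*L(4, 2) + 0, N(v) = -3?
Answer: 4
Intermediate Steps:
L(a, H) = -3 (L(a, H) = -2 + (-3 + 2) = -2 - 1 = -3)
k(F, z) = 2 (k(F, z) = -7 + (-3*(-3) + 0) = -7 + (9 + 0) = -7 + 9 = 2)
k(10, 3)² = 2² = 4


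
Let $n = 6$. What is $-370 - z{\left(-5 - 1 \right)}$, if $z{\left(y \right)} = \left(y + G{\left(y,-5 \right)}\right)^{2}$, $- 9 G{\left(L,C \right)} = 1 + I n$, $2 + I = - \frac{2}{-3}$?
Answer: $- \frac{32179}{81} \approx -397.27$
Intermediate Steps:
$I = - \frac{4}{3}$ ($I = -2 - \frac{2}{-3} = -2 - - \frac{2}{3} = -2 + \frac{2}{3} = - \frac{4}{3} \approx -1.3333$)
$G{\left(L,C \right)} = \frac{7}{9}$ ($G{\left(L,C \right)} = - \frac{1 - 8}{9} = \left(- \frac{1}{9}\right) \left(-7\right) = \frac{7}{9}$)
$z{\left(y \right)} = \left(\frac{7}{9} + y\right)^{2}$ ($z{\left(y \right)} = \left(y + \frac{7}{9}\right)^{2} = \left(\frac{7}{9} + y\right)^{2}$)
$-370 - z{\left(-5 - 1 \right)} = -370 - \frac{\left(7 + 9 \left(-5 - 1\right)\right)^{2}}{81} = -370 - \frac{\left(7 + 9 \left(-6\right)\right)^{2}}{81} = -370 - \frac{\left(7 - 54\right)^{2}}{81} = -370 - \frac{\left(-47\right)^{2}}{81} = -370 - \frac{1}{81} \cdot 2209 = -370 - \frac{2209}{81} = - \frac{32179}{81}$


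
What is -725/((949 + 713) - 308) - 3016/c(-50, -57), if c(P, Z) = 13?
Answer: -314853/1354 ≈ -232.54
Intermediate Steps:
-725/((949 + 713) - 308) - 3016/c(-50, -57) = -725/((949 + 713) - 308) - 3016/13 = -725/(1662 - 308) - 3016*1/13 = -725/1354 - 232 = -314853/1354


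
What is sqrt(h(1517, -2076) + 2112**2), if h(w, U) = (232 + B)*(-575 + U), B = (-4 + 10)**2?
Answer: 2*sqrt(937519) ≈ 1936.5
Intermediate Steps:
B = 36 (B = 6**2 = 36)
h(w, U) = -154100 + 268*U (h(w, U) = (232 + 36)*(-575 + U) = 268*(-575 + U) = -154100 + 268*U)
sqrt(h(1517, -2076) + 2112**2) = sqrt((-154100 + 268*(-2076)) + 2112**2) = sqrt((-154100 - 556368) + 4460544) = sqrt(-710468 + 4460544) = sqrt(3750076) = 2*sqrt(937519)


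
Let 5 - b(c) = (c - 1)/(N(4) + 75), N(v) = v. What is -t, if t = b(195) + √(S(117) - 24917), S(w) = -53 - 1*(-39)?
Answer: -201/79 - I*√24931 ≈ -2.5443 - 157.9*I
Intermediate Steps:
S(w) = -14 (S(w) = -53 + 39 = -14)
b(c) = 396/79 - c/79 (b(c) = 5 - (c - 1)/(4 + 75) = 5 - (-1 + c)/79 = 5 - (-1/79 + c/79) = 5 + (1/79 - c/79) = 396/79 - c/79)
t = 201/79 + I*√24931 (t = (396/79 - 1/79*195) + √(-14 - 24917) = (396/79 - 195/79) + √(-24931) = 201/79 + I*√24931 ≈ 2.5443 + 157.9*I)
-t = -(201/79 + I*√24931) = -201/79 - I*√24931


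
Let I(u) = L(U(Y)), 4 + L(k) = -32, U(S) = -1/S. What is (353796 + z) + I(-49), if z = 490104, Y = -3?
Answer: 843864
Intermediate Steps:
L(k) = -36 (L(k) = -4 - 32 = -36)
I(u) = -36
(353796 + z) + I(-49) = (353796 + 490104) - 36 = 843900 - 36 = 843864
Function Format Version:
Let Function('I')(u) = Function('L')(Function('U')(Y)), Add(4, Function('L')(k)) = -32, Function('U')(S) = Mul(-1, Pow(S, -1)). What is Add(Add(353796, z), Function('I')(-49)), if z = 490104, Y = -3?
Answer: 843864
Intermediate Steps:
Function('L')(k) = -36 (Function('L')(k) = Add(-4, -32) = -36)
Function('I')(u) = -36
Add(Add(353796, z), Function('I')(-49)) = Add(Add(353796, 490104), -36) = Add(843900, -36) = 843864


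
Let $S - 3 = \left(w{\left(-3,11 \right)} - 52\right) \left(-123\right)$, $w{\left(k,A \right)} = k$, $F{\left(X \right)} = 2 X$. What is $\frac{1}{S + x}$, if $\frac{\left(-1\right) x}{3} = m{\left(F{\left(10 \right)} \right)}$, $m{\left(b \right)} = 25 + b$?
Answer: $\frac{1}{6633} \approx 0.00015076$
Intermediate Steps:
$S = 6768$ ($S = 3 + \left(-3 - 52\right) \left(-123\right) = 3 - -6765 = 3 + 6765 = 6768$)
$x = -135$ ($x = - 3 \left(25 + 2 \cdot 10\right) = - 3 \left(25 + 20\right) = \left(-3\right) 45 = -135$)
$\frac{1}{S + x} = \frac{1}{6768 - 135} = \frac{1}{6633}$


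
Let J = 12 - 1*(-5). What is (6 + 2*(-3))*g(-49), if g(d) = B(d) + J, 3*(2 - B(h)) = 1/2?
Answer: 0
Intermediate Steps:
B(h) = 11/6 (B(h) = 2 - 1/3/2 = 2 - 1/3*1/2 = 2 - 1/6 = 11/6)
J = 17 (J = 12 + 5 = 17)
g(d) = 113/6 (g(d) = 11/6 + 17 = 113/6)
(6 + 2*(-3))*g(-49) = (6 + 2*(-3))*(113/6) = (6 - 6)*(113/6) = 0*(113/6) = 0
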